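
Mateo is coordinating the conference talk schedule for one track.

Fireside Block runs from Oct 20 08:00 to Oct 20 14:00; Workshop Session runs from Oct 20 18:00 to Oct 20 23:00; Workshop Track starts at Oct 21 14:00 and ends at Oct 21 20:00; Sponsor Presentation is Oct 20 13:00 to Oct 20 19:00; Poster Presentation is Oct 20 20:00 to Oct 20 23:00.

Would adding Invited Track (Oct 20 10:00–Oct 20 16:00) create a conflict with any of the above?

Fireside Block: starts Oct 20 08:00 before Invited Track ends Oct 20 16:00, and ends Oct 20 14:00 after Invited Track starts Oct 20 10:00 → overlap.
Sponsor Presentation: starts Oct 20 13:00 before Invited Track ends Oct 20 16:00, and ends Oct 20 19:00 after Invited Track starts Oct 20 10:00 → overlap.
Workshop Session: starts Oct 20 18:00 at or after Invited Track ends Oct 20 16:00 → clear.
Poster Presentation: starts Oct 20 20:00 at or after Invited Track ends Oct 20 16:00 → clear.
Workshop Track: starts Oct 21 14:00 at or after Invited Track ends Oct 20 16:00 → clear.
Invited Track overlaps Fireside Block, Sponsor Presentation.

Yes — it overlaps Fireside Block, Sponsor Presentation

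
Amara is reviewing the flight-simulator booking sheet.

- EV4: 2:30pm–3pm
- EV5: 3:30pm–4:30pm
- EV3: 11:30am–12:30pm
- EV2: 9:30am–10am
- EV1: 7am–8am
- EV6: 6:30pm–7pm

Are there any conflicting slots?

Sorted by start: EV1, EV2, EV3, EV4, EV5, EV6.
EV2 starts after EV1 ends; EV1 is clear from here.
EV3 starts after EV2 ends; EV2 is clear from here.
EV4 starts after EV3 ends; EV3 is clear from here.
EV5 starts after EV4 ends; EV4 is clear from here.
EV6 starts after EV5 ends.
Every pair is clear; the schedule has no overlaps.

No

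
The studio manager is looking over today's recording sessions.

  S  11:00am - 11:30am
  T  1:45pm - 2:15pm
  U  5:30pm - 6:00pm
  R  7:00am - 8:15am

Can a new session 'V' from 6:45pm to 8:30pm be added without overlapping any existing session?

Yes — the slot is free

R: ends 8:15am at or before V starts 6:45pm → clear.
S: ends 11:30am at or before V starts 6:45pm → clear.
T: ends 2:15pm at or before V starts 6:45pm → clear.
U: ends 6:00pm at or before V starts 6:45pm → clear.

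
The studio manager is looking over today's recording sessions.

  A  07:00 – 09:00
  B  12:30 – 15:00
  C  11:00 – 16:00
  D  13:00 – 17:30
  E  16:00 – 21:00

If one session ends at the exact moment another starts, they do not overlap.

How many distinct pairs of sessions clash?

Sorted by start: A, C, B, D, E.
C starts after A ends; A is clear from here.
B starts before C ends → C and B overlap.
D starts before C ends → C and D overlap.
E starts exactly when C ends (back-to-back, no overlap).
D starts before B ends → B and D overlap.
E starts after B ends.
E starts before D ends → D and E overlap.
Overlapping pairs: B & C, B & D, C & D, D & E — 4 in total.

4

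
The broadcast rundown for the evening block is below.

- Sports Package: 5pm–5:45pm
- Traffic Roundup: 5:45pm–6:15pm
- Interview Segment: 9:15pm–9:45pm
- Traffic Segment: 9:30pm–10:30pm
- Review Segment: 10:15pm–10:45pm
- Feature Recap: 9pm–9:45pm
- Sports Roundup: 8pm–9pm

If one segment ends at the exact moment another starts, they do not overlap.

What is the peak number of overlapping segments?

3

Walk through starts and ends in time order (an end at T is processed before a start at T):
5pm start Sports Package → 1
5:45pm end Sports Package → 0
5:45pm start Traffic Roundup → 1
6:15pm end Traffic Roundup → 0
8pm start Sports Roundup → 1
9pm end Sports Roundup → 0
9pm start Feature Recap → 1
9:15pm start Interview Segment → 2
9:30pm start Traffic Segment → 3
9:45pm end Feature Recap → 2
9:45pm end Interview Segment → 1
10:15pm start Review Segment → 2
10:30pm end Traffic Segment → 1
10:45pm end Review Segment → 0
Peak is 3, at 9:30pm (Feature Recap, Interview Segment, Traffic Segment).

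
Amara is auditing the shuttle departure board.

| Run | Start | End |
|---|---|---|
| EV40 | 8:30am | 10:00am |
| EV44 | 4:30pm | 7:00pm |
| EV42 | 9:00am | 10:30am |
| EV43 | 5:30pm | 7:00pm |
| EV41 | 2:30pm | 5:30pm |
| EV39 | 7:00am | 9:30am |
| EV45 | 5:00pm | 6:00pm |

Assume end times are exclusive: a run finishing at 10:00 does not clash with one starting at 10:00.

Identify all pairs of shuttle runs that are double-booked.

EV39 & EV40, EV39 & EV42, EV40 & EV42, EV41 & EV44, EV41 & EV45, EV43 & EV44, EV43 & EV45, EV44 & EV45

Sorted by start: EV39, EV40, EV42, EV41, EV44, EV45, EV43.
EV40 starts before EV39 ends → EV39 and EV40 overlap.
EV42 starts before EV39 ends → EV39 and EV42 overlap.
EV41 starts after EV39 ends, so nothing later overlaps EV39 either.
EV42 starts before EV40 ends → EV40 and EV42 overlap.
EV41 starts after EV40 ends, so nothing later overlaps EV40 either.
EV41 starts after EV42 ends, so nothing later overlaps EV42 either.
EV44 starts before EV41 ends → EV41 and EV44 overlap.
EV45 starts before EV41 ends → EV41 and EV45 overlap.
EV43 starts exactly when EV41 ends (back-to-back, no overlap).
EV45 starts before EV44 ends → EV44 and EV45 overlap.
EV43 starts before EV44 ends → EV44 and EV43 overlap.
EV43 starts before EV45 ends → EV45 and EV43 overlap.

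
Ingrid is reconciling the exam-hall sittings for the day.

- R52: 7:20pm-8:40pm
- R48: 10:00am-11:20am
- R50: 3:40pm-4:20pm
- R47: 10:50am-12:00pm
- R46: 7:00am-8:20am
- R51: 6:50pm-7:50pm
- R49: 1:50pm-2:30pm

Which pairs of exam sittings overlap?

Sorted by start: R46, R48, R47, R49, R50, R51, R52.
R48 starts after R46 ends; R46 is clear from here.
R47 starts before R48 ends → R48 and R47 overlap.
R49 starts after R48 ends; R48 is clear from here.
R49 starts after R47 ends; R47 is clear from here.
R50 starts after R49 ends; R49 is clear from here.
R51 starts after R50 ends; R50 is clear from here.
R52 starts before R51 ends → R51 and R52 overlap.

R47 & R48, R51 & R52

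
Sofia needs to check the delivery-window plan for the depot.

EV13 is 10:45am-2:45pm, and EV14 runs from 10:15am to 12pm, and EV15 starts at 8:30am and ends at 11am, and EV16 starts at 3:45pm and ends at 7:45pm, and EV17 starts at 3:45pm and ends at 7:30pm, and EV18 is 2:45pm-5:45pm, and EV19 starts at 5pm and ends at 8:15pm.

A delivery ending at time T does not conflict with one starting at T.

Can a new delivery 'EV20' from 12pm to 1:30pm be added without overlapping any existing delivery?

EV15: ends 11am at or before EV20 starts 12pm → clear.
EV14: ends 12pm at or before EV20 starts 12pm → clear.
EV13: starts 10:45am before EV20 ends 1:30pm, and ends 2:45pm after EV20 starts 12pm → overlap.
EV18: starts 2:45pm at or after EV20 ends 1:30pm → clear.
EV16: starts 3:45pm at or after EV20 ends 1:30pm → clear.
EV17: starts 3:45pm at or after EV20 ends 1:30pm → clear.
EV19: starts 5pm at or after EV20 ends 1:30pm → clear.
EV20 overlaps EV13.

No — it overlaps EV13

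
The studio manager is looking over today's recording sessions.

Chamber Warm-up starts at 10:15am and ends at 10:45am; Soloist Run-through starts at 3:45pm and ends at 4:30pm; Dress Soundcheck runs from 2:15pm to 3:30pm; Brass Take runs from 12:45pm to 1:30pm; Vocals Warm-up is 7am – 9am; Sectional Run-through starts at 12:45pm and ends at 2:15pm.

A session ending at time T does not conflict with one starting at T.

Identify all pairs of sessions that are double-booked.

Sorted by start: Vocals Warm-up, Chamber Warm-up, Brass Take, Sectional Run-through, Dress Soundcheck, Soloist Run-through.
Chamber Warm-up starts after Vocals Warm-up ends — done with Vocals Warm-up.
Brass Take starts after Chamber Warm-up ends — done with Chamber Warm-up.
Sectional Run-through starts before Brass Take ends → Brass Take and Sectional Run-through overlap.
Dress Soundcheck starts after Brass Take ends — done with Brass Take.
Dress Soundcheck starts exactly when Sectional Run-through ends (back-to-back, no overlap) — done with Sectional Run-through.
Soloist Run-through starts after Dress Soundcheck ends.

Brass Take & Sectional Run-through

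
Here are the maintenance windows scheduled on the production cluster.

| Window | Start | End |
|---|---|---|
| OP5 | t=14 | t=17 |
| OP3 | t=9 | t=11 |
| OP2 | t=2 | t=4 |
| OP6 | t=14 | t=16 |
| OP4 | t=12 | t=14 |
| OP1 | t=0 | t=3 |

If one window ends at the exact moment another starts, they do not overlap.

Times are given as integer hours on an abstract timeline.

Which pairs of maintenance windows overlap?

OP1 & OP2, OP5 & OP6

Sorted by start: OP1, OP2, OP3, OP4, OP5, OP6.
OP2 starts before OP1 ends → OP1 and OP2 overlap.
OP3 starts after OP1 ends, so nothing later overlaps OP1 either.
OP3 starts after OP2 ends, so nothing later overlaps OP2 either.
OP4 starts after OP3 ends, so nothing later overlaps OP3 either.
OP5 starts exactly when OP4 ends (back-to-back, no overlap), so nothing later overlaps OP4 either.
OP6 starts before OP5 ends → OP5 and OP6 overlap.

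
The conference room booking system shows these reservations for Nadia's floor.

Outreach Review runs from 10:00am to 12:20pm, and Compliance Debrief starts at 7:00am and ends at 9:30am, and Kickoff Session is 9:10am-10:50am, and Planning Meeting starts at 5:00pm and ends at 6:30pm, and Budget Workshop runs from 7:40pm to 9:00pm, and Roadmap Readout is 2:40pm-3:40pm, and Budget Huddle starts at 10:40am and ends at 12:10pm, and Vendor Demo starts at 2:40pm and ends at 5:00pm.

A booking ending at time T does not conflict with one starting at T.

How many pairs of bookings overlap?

5

Check each pair: they overlap iff neither finishes before the other starts.
Sorted by start: Compliance Debrief, Kickoff Session, Outreach Review, Budget Huddle, Roadmap Readout, Vendor Demo, Planning Meeting, Budget Workshop.
Kickoff Session starts before Compliance Debrief ends → Compliance Debrief and Kickoff Session overlap.
Outreach Review starts after Compliance Debrief ends, so nothing later overlaps Compliance Debrief either.
Outreach Review starts before Kickoff Session ends → Kickoff Session and Outreach Review overlap.
Budget Huddle starts before Kickoff Session ends → Kickoff Session and Budget Huddle overlap.
Roadmap Readout starts after Kickoff Session ends, so nothing later overlaps Kickoff Session either.
Budget Huddle starts before Outreach Review ends → Outreach Review and Budget Huddle overlap.
Roadmap Readout starts after Outreach Review ends, so nothing later overlaps Outreach Review either.
Roadmap Readout starts after Budget Huddle ends, so nothing later overlaps Budget Huddle either.
Vendor Demo starts before Roadmap Readout ends → Roadmap Readout and Vendor Demo overlap.
Planning Meeting starts after Roadmap Readout ends, so nothing later overlaps Roadmap Readout either.
Planning Meeting starts exactly when Vendor Demo ends (back-to-back, no overlap), so nothing later overlaps Vendor Demo either.
Budget Workshop starts after Planning Meeting ends.
Overlapping pairs: Budget Huddle & Kickoff Session, Budget Huddle & Outreach Review, Compliance Debrief & Kickoff Session, Kickoff Session & Outreach Review, Roadmap Readout & Vendor Demo — 5 in total.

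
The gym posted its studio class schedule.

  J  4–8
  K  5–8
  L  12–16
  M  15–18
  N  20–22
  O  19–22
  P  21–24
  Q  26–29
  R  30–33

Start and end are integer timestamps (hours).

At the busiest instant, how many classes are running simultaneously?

Walk through starts and ends in time order (an end at T is processed before a start at T):
4 start J → 1
5 start K → 2
8 end J → 1
8 end K → 0
12 start L → 1
15 start M → 2
16 end L → 1
18 end M → 0
19 start O → 1
20 start N → 2
21 start P → 3
22 end N → 2
22 end O → 1
24 end P → 0
26 start Q → 1
29 end Q → 0
30 start R → 1
33 end R → 0
Peak is 3, at 21 (N, O, P).

3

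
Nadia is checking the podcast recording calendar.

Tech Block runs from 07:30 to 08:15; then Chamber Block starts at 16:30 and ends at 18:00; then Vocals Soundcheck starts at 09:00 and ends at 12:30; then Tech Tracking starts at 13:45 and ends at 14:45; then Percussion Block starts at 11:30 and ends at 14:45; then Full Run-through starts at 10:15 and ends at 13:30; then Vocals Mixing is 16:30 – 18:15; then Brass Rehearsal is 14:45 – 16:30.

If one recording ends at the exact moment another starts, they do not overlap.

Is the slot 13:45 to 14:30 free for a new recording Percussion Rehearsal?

No — it overlaps Percussion Block, Tech Tracking

Tech Block: ends 08:15 at or before Percussion Rehearsal starts 13:45 → clear.
Vocals Soundcheck: ends 12:30 at or before Percussion Rehearsal starts 13:45 → clear.
Full Run-through: ends 13:30 at or before Percussion Rehearsal starts 13:45 → clear.
Percussion Block: starts 11:30 before Percussion Rehearsal ends 14:30, and ends 14:45 after Percussion Rehearsal starts 13:45 → overlap.
Tech Tracking: starts 13:45 before Percussion Rehearsal ends 14:30, and ends 14:45 after Percussion Rehearsal starts 13:45 → overlap.
Brass Rehearsal: starts 14:45 at or after Percussion Rehearsal ends 14:30 → clear.
Vocals Mixing: starts 16:30 at or after Percussion Rehearsal ends 14:30 → clear.
Chamber Block: starts 16:30 at or after Percussion Rehearsal ends 14:30 → clear.
Percussion Rehearsal overlaps Percussion Block, Tech Tracking.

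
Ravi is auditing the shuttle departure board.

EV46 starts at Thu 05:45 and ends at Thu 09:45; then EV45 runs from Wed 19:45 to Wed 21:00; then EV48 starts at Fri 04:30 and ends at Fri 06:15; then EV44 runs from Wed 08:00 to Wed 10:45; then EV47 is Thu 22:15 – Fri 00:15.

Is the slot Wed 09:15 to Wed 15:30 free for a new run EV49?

No — it overlaps EV44

EV44: starts Wed 08:00 before EV49 ends Wed 15:30, and ends Wed 10:45 after EV49 starts Wed 09:15 → overlap.
EV45: starts Wed 19:45 at or after EV49 ends Wed 15:30 → clear.
EV46: starts Thu 05:45 at or after EV49 ends Wed 15:30 → clear.
EV47: starts Thu 22:15 at or after EV49 ends Wed 15:30 → clear.
EV48: starts Fri 04:30 at or after EV49 ends Wed 15:30 → clear.
EV49 overlaps EV44.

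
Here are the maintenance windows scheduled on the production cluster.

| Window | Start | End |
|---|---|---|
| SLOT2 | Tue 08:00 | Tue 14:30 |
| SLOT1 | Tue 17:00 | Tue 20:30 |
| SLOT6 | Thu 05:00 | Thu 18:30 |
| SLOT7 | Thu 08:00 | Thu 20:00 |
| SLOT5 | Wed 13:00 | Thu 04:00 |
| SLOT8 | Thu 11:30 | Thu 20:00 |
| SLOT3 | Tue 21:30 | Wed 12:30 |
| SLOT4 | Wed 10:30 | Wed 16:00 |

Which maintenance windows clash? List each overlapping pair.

Sorted by start: SLOT2, SLOT1, SLOT3, SLOT4, SLOT5, SLOT6, SLOT7, SLOT8.
SLOT1 starts after SLOT2 ends; SLOT2 is clear from here.
SLOT3 starts after SLOT1 ends; SLOT1 is clear from here.
SLOT4 starts before SLOT3 ends → SLOT3 and SLOT4 overlap.
SLOT5 starts after SLOT3 ends; SLOT3 is clear from here.
SLOT5 starts before SLOT4 ends → SLOT4 and SLOT5 overlap.
SLOT6 starts after SLOT4 ends; SLOT4 is clear from here.
SLOT6 starts after SLOT5 ends; SLOT5 is clear from here.
SLOT7 starts before SLOT6 ends → SLOT6 and SLOT7 overlap.
SLOT8 starts before SLOT6 ends → SLOT6 and SLOT8 overlap.
SLOT8 starts before SLOT7 ends → SLOT7 and SLOT8 overlap.

SLOT3 & SLOT4, SLOT4 & SLOT5, SLOT6 & SLOT7, SLOT6 & SLOT8, SLOT7 & SLOT8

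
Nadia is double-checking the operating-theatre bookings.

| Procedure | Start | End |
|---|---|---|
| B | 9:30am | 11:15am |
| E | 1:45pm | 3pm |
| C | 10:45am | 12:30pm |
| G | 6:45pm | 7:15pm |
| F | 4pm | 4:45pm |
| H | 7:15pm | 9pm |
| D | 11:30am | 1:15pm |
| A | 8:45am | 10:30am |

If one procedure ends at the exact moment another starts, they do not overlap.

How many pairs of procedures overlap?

3

Two intervals overlap when each starts before the other ends.
Sorted by start: A, B, C, D, E, F, G, H.
B starts before A ends → A and B overlap.
C starts after A ends — done with A.
C starts before B ends → B and C overlap.
D starts after B ends — done with B.
D starts before C ends → C and D overlap.
E starts after C ends — done with C.
E starts after D ends — done with D.
F starts after E ends — done with E.
G starts after F ends — done with F.
H starts exactly when G ends (back-to-back, no overlap).
Overlapping pairs: A & B, B & C, C & D — 3 in total.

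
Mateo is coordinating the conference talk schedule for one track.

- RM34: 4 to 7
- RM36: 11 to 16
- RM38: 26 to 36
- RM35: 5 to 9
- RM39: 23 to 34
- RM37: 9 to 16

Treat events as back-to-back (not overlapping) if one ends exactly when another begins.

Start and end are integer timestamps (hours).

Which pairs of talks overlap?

RM34 & RM35, RM36 & RM37, RM38 & RM39

Sorted by start: RM34, RM35, RM37, RM36, RM39, RM38.
RM35 starts before RM34 ends → RM34 and RM35 overlap.
RM37 starts after RM34 ends, so nothing later overlaps RM34 either.
RM37 starts exactly when RM35 ends (back-to-back, no overlap), so nothing later overlaps RM35 either.
RM36 starts before RM37 ends → RM37 and RM36 overlap.
RM39 starts after RM37 ends, so nothing later overlaps RM37 either.
RM39 starts after RM36 ends, so nothing later overlaps RM36 either.
RM38 starts before RM39 ends → RM39 and RM38 overlap.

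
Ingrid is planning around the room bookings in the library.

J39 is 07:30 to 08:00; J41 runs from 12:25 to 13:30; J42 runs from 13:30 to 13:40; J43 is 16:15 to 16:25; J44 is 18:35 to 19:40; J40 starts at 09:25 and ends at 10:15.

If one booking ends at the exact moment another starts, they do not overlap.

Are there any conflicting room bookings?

No

Two intervals overlap when each starts before the other ends.
Sorted by start: J39, J40, J41, J42, J43, J44.
J40 starts after J39 ends, so nothing later overlaps J39 either.
J41 starts after J40 ends, so nothing later overlaps J40 either.
J42 starts exactly when J41 ends (back-to-back, no overlap), so nothing later overlaps J41 either.
J43 starts after J42 ends, so nothing later overlaps J42 either.
J44 starts after J43 ends.
Every pair is clear; the schedule has no overlaps.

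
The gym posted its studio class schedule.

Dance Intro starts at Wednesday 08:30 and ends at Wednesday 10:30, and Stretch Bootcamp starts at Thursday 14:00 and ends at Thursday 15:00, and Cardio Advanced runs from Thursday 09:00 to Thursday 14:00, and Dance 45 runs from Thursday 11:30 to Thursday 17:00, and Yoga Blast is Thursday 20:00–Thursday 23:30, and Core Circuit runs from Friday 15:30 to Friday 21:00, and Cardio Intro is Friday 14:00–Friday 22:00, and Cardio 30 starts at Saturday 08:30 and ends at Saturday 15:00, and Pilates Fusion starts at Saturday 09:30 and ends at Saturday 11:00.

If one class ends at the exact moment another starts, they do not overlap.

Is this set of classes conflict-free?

Check each pair: they overlap iff neither finishes before the other starts.
Sorted by start: Dance Intro, Cardio Advanced, Dance 45, Stretch Bootcamp, Yoga Blast, Cardio Intro, Core Circuit, Cardio 30, Pilates Fusion.
Cardio Advanced starts after Dance Intro ends — done with Dance Intro.
Dance 45 starts before Cardio Advanced ends → Cardio Advanced and Dance 45 overlap.
That's a conflict, so the schedule is not conflict-free.

No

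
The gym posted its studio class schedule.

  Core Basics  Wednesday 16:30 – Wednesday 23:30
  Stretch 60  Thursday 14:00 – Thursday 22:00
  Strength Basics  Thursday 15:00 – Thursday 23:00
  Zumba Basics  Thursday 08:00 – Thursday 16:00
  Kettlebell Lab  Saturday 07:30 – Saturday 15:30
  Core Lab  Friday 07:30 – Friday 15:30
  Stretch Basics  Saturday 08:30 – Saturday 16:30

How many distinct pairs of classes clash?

Sorted by start: Core Basics, Zumba Basics, Stretch 60, Strength Basics, Core Lab, Kettlebell Lab, Stretch Basics.
Zumba Basics starts after Core Basics ends; Core Basics is clear from here.
Stretch 60 starts before Zumba Basics ends → Zumba Basics and Stretch 60 overlap.
Strength Basics starts before Zumba Basics ends → Zumba Basics and Strength Basics overlap.
Core Lab starts after Zumba Basics ends; Zumba Basics is clear from here.
Strength Basics starts before Stretch 60 ends → Stretch 60 and Strength Basics overlap.
Core Lab starts after Stretch 60 ends; Stretch 60 is clear from here.
Core Lab starts after Strength Basics ends; Strength Basics is clear from here.
Kettlebell Lab starts after Core Lab ends; Core Lab is clear from here.
Stretch Basics starts before Kettlebell Lab ends → Kettlebell Lab and Stretch Basics overlap.
Overlapping pairs: Kettlebell Lab & Stretch Basics, Strength Basics & Stretch 60, Strength Basics & Zumba Basics, Stretch 60 & Zumba Basics — 4 in total.

4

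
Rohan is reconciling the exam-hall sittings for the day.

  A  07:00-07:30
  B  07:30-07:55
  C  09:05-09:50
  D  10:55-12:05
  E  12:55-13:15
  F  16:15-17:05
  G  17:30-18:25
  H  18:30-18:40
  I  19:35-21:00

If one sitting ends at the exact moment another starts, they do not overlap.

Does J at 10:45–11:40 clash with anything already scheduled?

Yes — it overlaps D

A: ends 07:30 at or before J starts 10:45 → clear.
B: ends 07:55 at or before J starts 10:45 → clear.
C: ends 09:50 at or before J starts 10:45 → clear.
D: starts 10:55 before J ends 11:40, and ends 12:05 after J starts 10:45 → overlap.
E: starts 12:55 at or after J ends 11:40 → clear.
F: starts 16:15 at or after J ends 11:40 → clear.
G: starts 17:30 at or after J ends 11:40 → clear.
H: starts 18:30 at or after J ends 11:40 → clear.
I: starts 19:35 at or after J ends 11:40 → clear.
J overlaps D.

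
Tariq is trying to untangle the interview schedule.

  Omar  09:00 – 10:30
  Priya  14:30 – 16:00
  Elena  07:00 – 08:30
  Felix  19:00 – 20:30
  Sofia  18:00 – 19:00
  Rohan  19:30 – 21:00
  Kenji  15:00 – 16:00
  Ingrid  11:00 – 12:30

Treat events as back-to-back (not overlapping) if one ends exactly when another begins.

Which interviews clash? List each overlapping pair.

Sorted by start: Elena, Omar, Ingrid, Priya, Kenji, Sofia, Felix, Rohan.
Omar starts after Elena ends, so nothing later overlaps Elena either.
Ingrid starts after Omar ends, so nothing later overlaps Omar either.
Priya starts after Ingrid ends, so nothing later overlaps Ingrid either.
Kenji starts before Priya ends → Priya and Kenji overlap.
Sofia starts after Priya ends, so nothing later overlaps Priya either.
Sofia starts after Kenji ends, so nothing later overlaps Kenji either.
Felix starts exactly when Sofia ends (back-to-back, no overlap), so nothing later overlaps Sofia either.
Rohan starts before Felix ends → Felix and Rohan overlap.

Felix & Rohan, Kenji & Priya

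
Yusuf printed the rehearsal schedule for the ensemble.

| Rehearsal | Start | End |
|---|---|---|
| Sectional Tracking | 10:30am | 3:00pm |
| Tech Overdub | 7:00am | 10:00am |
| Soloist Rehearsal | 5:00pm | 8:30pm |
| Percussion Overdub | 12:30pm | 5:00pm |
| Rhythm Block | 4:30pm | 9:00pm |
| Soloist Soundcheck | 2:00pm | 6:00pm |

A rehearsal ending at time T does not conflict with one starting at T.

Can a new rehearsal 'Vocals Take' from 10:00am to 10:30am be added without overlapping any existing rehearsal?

Tech Overdub: ends 10:00am at or before Vocals Take starts 10:00am → clear.
Sectional Tracking: starts 10:30am at or after Vocals Take ends 10:30am → clear.
Percussion Overdub: starts 12:30pm at or after Vocals Take ends 10:30am → clear.
Soloist Soundcheck: starts 2:00pm at or after Vocals Take ends 10:30am → clear.
Rhythm Block: starts 4:30pm at or after Vocals Take ends 10:30am → clear.
Soloist Rehearsal: starts 5:00pm at or after Vocals Take ends 10:30am → clear.

Yes — the slot is free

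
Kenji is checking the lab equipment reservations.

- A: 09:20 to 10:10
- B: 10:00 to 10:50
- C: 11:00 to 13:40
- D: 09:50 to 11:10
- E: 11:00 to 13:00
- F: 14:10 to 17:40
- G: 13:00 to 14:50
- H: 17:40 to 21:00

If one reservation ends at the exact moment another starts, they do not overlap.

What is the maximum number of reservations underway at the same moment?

3

Sweep the timeline, counting +1 at each start and −1 at each end (ends before starts at a tie):
09:20 start A → 1
09:50 start D → 2
10:00 start B → 3
10:10 end A → 2
10:50 end B → 1
11:00 start C → 2
11:00 start E → 3
11:10 end D → 2
13:00 end E → 1
13:00 start G → 2
13:40 end C → 1
14:10 start F → 2
14:50 end G → 1
17:40 end F → 0
17:40 start H → 1
21:00 end H → 0
Peak is 3, at 10:00 (A, B, D).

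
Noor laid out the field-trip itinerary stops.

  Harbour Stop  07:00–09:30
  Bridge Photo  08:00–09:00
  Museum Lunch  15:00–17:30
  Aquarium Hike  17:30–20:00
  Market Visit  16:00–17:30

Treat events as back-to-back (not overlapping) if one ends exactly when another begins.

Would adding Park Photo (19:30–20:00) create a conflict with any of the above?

Harbour Stop: ends 09:30 at or before Park Photo starts 19:30 → clear.
Bridge Photo: ends 09:00 at or before Park Photo starts 19:30 → clear.
Museum Lunch: ends 17:30 at or before Park Photo starts 19:30 → clear.
Market Visit: ends 17:30 at or before Park Photo starts 19:30 → clear.
Aquarium Hike: starts 17:30 before Park Photo ends 20:00, and ends 20:00 after Park Photo starts 19:30 → overlap.
Park Photo overlaps Aquarium Hike.

Yes — it overlaps Aquarium Hike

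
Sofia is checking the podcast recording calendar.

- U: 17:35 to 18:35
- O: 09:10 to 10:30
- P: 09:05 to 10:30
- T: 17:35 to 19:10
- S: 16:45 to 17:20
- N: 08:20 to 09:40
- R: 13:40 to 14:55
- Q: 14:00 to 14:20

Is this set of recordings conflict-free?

Sorted by start: N, P, O, R, Q, S, T, U.
P starts before N ends → N and P overlap.
That's a conflict, so the schedule is not conflict-free.

No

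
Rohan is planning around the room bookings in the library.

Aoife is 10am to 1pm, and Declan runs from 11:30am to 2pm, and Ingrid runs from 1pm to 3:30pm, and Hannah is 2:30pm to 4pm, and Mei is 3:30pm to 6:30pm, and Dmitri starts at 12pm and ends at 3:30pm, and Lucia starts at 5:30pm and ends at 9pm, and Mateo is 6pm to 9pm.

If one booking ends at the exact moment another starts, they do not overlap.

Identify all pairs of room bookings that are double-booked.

Check each pair: they overlap iff neither finishes before the other starts.
Sorted by start: Aoife, Declan, Dmitri, Ingrid, Hannah, Mei, Lucia, Mateo.
Declan starts before Aoife ends → Aoife and Declan overlap.
Dmitri starts before Aoife ends → Aoife and Dmitri overlap.
Ingrid starts exactly when Aoife ends (back-to-back, no overlap), so nothing later overlaps Aoife either.
Dmitri starts before Declan ends → Declan and Dmitri overlap.
Ingrid starts before Declan ends → Declan and Ingrid overlap.
Hannah starts after Declan ends, so nothing later overlaps Declan either.
Ingrid starts before Dmitri ends → Dmitri and Ingrid overlap.
Hannah starts before Dmitri ends → Dmitri and Hannah overlap.
Mei starts exactly when Dmitri ends (back-to-back, no overlap), so nothing later overlaps Dmitri either.
Hannah starts before Ingrid ends → Ingrid and Hannah overlap.
Mei starts exactly when Ingrid ends (back-to-back, no overlap), so nothing later overlaps Ingrid either.
Mei starts before Hannah ends → Hannah and Mei overlap.
Lucia starts after Hannah ends, so nothing later overlaps Hannah either.
Lucia starts before Mei ends → Mei and Lucia overlap.
Mateo starts before Mei ends → Mei and Mateo overlap.
Mateo starts before Lucia ends → Lucia and Mateo overlap.

Aoife & Declan, Aoife & Dmitri, Declan & Dmitri, Declan & Ingrid, Dmitri & Hannah, Dmitri & Ingrid, Hannah & Ingrid, Hannah & Mei, Lucia & Mateo, Lucia & Mei, Mateo & Mei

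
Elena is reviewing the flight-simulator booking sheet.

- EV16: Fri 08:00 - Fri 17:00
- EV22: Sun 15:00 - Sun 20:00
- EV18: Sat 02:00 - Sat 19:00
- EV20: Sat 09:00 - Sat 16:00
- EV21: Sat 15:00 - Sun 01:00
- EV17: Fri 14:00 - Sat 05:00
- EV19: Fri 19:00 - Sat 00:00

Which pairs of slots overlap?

Two intervals overlap when each starts before the other ends.
Sorted by start: EV16, EV17, EV19, EV18, EV20, EV21, EV22.
EV17 starts before EV16 ends → EV16 and EV17 overlap.
EV19 starts after EV16 ends; EV16 is clear from here.
EV19 starts before EV17 ends → EV17 and EV19 overlap.
EV18 starts before EV17 ends → EV17 and EV18 overlap.
EV20 starts after EV17 ends; EV17 is clear from here.
EV18 starts after EV19 ends; EV19 is clear from here.
EV20 starts before EV18 ends → EV18 and EV20 overlap.
EV21 starts before EV18 ends → EV18 and EV21 overlap.
EV22 starts after EV18 ends.
EV21 starts before EV20 ends → EV20 and EV21 overlap.
EV22 starts after EV20 ends.
EV22 starts after EV21 ends.

EV16 & EV17, EV17 & EV18, EV17 & EV19, EV18 & EV20, EV18 & EV21, EV20 & EV21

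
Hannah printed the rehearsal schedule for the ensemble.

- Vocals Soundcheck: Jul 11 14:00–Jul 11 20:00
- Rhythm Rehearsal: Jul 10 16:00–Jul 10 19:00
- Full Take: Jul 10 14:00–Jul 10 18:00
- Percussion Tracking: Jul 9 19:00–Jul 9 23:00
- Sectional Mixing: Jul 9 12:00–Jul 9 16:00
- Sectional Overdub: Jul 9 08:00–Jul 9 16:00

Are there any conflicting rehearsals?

Sorted by start: Sectional Overdub, Sectional Mixing, Percussion Tracking, Full Take, Rhythm Rehearsal, Vocals Soundcheck.
Sectional Mixing starts before Sectional Overdub ends → Sectional Overdub and Sectional Mixing overlap.
That's a conflict, so the schedule is not conflict-free.

Yes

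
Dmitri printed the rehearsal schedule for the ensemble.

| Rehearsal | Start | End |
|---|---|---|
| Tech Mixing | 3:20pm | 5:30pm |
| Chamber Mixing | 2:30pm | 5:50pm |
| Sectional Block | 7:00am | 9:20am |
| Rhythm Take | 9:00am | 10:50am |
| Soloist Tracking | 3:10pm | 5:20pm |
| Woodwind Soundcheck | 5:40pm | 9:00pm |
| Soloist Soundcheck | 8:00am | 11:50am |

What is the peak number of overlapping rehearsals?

3

Sort all start/end points and keep a running count:
7:00am start Sectional Block → 1
8:00am start Soloist Soundcheck → 2
9:00am start Rhythm Take → 3
9:20am end Sectional Block → 2
10:50am end Rhythm Take → 1
11:50am end Soloist Soundcheck → 0
2:30pm start Chamber Mixing → 1
3:10pm start Soloist Tracking → 2
3:20pm start Tech Mixing → 3
5:20pm end Soloist Tracking → 2
5:30pm end Tech Mixing → 1
5:40pm start Woodwind Soundcheck → 2
5:50pm end Chamber Mixing → 1
9:00pm end Woodwind Soundcheck → 0
Peak is 3, at 9:00am (Rhythm Take, Sectional Block, Soloist Soundcheck).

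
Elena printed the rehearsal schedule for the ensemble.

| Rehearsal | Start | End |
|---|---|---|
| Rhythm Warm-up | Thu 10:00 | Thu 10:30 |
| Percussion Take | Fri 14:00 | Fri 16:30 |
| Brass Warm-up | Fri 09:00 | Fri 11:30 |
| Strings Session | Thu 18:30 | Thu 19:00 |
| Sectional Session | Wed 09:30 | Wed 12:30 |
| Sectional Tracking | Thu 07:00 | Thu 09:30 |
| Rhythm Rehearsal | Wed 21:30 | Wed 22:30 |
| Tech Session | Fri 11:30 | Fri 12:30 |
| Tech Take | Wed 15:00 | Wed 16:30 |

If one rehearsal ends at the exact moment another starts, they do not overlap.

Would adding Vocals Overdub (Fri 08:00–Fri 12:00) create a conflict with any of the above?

Sectional Session: ends Wed 12:30 at or before Vocals Overdub starts Fri 08:00 → clear.
Tech Take: ends Wed 16:30 at or before Vocals Overdub starts Fri 08:00 → clear.
Rhythm Rehearsal: ends Wed 22:30 at or before Vocals Overdub starts Fri 08:00 → clear.
Sectional Tracking: ends Thu 09:30 at or before Vocals Overdub starts Fri 08:00 → clear.
Rhythm Warm-up: ends Thu 10:30 at or before Vocals Overdub starts Fri 08:00 → clear.
Strings Session: ends Thu 19:00 at or before Vocals Overdub starts Fri 08:00 → clear.
Brass Warm-up: starts Fri 09:00 before Vocals Overdub ends Fri 12:00, and ends Fri 11:30 after Vocals Overdub starts Fri 08:00 → overlap.
Tech Session: starts Fri 11:30 before Vocals Overdub ends Fri 12:00, and ends Fri 12:30 after Vocals Overdub starts Fri 08:00 → overlap.
Percussion Take: starts Fri 14:00 at or after Vocals Overdub ends Fri 12:00 → clear.
Vocals Overdub overlaps Tech Session, Brass Warm-up.

Yes — it overlaps Brass Warm-up, Tech Session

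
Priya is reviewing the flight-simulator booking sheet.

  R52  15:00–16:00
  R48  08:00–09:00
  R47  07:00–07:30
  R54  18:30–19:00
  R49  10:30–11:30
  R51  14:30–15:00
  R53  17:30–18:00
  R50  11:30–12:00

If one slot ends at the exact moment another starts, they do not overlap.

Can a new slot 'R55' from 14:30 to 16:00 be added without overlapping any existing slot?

No — it overlaps R51, R52

R47: ends 07:30 at or before R55 starts 14:30 → clear.
R48: ends 09:00 at or before R55 starts 14:30 → clear.
R49: ends 11:30 at or before R55 starts 14:30 → clear.
R50: ends 12:00 at or before R55 starts 14:30 → clear.
R51: starts 14:30 before R55 ends 16:00, and ends 15:00 after R55 starts 14:30 → overlap.
R52: starts 15:00 before R55 ends 16:00, and ends 16:00 after R55 starts 14:30 → overlap.
R53: starts 17:30 at or after R55 ends 16:00 → clear.
R54: starts 18:30 at or after R55 ends 16:00 → clear.
R55 overlaps R51, R52.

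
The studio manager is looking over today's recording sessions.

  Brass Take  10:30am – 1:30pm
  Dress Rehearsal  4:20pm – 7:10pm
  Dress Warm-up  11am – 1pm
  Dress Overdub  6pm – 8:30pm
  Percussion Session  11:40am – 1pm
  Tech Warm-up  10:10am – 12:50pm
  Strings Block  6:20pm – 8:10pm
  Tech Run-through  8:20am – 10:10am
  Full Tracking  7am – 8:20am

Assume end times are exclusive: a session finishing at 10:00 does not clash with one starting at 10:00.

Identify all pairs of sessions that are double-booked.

Brass Take & Dress Warm-up, Brass Take & Percussion Session, Brass Take & Tech Warm-up, Dress Overdub & Dress Rehearsal, Dress Overdub & Strings Block, Dress Rehearsal & Strings Block, Dress Warm-up & Percussion Session, Dress Warm-up & Tech Warm-up, Percussion Session & Tech Warm-up

Sorted by start: Full Tracking, Tech Run-through, Tech Warm-up, Brass Take, Dress Warm-up, Percussion Session, Dress Rehearsal, Dress Overdub, Strings Block.
Tech Run-through starts exactly when Full Tracking ends (back-to-back, no overlap), so nothing later overlaps Full Tracking either.
Tech Warm-up starts exactly when Tech Run-through ends (back-to-back, no overlap), so nothing later overlaps Tech Run-through either.
Brass Take starts before Tech Warm-up ends → Tech Warm-up and Brass Take overlap.
Dress Warm-up starts before Tech Warm-up ends → Tech Warm-up and Dress Warm-up overlap.
Percussion Session starts before Tech Warm-up ends → Tech Warm-up and Percussion Session overlap.
Dress Rehearsal starts after Tech Warm-up ends, so nothing later overlaps Tech Warm-up either.
Dress Warm-up starts before Brass Take ends → Brass Take and Dress Warm-up overlap.
Percussion Session starts before Brass Take ends → Brass Take and Percussion Session overlap.
Dress Rehearsal starts after Brass Take ends, so nothing later overlaps Brass Take either.
Percussion Session starts before Dress Warm-up ends → Dress Warm-up and Percussion Session overlap.
Dress Rehearsal starts after Dress Warm-up ends, so nothing later overlaps Dress Warm-up either.
Dress Rehearsal starts after Percussion Session ends, so nothing later overlaps Percussion Session either.
Dress Overdub starts before Dress Rehearsal ends → Dress Rehearsal and Dress Overdub overlap.
Strings Block starts before Dress Rehearsal ends → Dress Rehearsal and Strings Block overlap.
Strings Block starts before Dress Overdub ends → Dress Overdub and Strings Block overlap.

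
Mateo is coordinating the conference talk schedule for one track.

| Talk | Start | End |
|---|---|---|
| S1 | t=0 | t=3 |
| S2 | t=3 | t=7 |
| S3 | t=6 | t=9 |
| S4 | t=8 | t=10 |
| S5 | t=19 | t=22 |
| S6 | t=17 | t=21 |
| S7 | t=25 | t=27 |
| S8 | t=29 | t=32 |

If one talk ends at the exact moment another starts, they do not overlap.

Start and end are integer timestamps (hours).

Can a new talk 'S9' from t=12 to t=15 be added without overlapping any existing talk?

Yes — the slot is free

S1: ends t=3 at or before S9 starts t=12 → clear.
S2: ends t=7 at or before S9 starts t=12 → clear.
S3: ends t=9 at or before S9 starts t=12 → clear.
S4: ends t=10 at or before S9 starts t=12 → clear.
S6: starts t=17 at or after S9 ends t=15 → clear.
S5: starts t=19 at or after S9 ends t=15 → clear.
S7: starts t=25 at or after S9 ends t=15 → clear.
S8: starts t=29 at or after S9 ends t=15 → clear.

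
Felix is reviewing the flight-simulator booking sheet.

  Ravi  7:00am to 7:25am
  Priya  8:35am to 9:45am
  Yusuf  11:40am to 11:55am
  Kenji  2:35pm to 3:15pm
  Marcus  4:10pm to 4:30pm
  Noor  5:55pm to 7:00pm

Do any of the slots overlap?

Sorted by start: Ravi, Priya, Yusuf, Kenji, Marcus, Noor.
Priya starts after Ravi ends; Ravi is clear from here.
Yusuf starts after Priya ends; Priya is clear from here.
Kenji starts after Yusuf ends; Yusuf is clear from here.
Marcus starts after Kenji ends; Kenji is clear from here.
Noor starts after Marcus ends.
Every pair is clear; the schedule has no overlaps.

No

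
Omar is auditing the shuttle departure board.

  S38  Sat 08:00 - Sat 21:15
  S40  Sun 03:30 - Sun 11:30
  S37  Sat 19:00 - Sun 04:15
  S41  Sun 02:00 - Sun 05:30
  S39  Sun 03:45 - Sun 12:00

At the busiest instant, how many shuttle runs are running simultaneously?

Sort all start/end points and keep a running count:
Sat 08:00 start S38 → 1
Sat 19:00 start S37 → 2
Sat 21:15 end S38 → 1
Sun 02:00 start S41 → 2
Sun 03:30 start S40 → 3
Sun 03:45 start S39 → 4
Sun 04:15 end S37 → 3
Sun 05:30 end S41 → 2
Sun 11:30 end S40 → 1
Sun 12:00 end S39 → 0
Peak is 4, at Sun 03:45 (S37, S39, S40, S41).

4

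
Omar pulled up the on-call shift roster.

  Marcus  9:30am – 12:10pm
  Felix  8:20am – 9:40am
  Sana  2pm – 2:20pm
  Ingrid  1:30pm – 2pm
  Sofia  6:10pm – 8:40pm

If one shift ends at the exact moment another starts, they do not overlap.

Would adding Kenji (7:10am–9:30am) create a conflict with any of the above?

Yes — it overlaps Felix

Felix: starts 8:20am before Kenji ends 9:30am, and ends 9:40am after Kenji starts 7:10am → overlap.
Marcus: starts 9:30am at or after Kenji ends 9:30am → clear.
Ingrid: starts 1:30pm at or after Kenji ends 9:30am → clear.
Sana: starts 2pm at or after Kenji ends 9:30am → clear.
Sofia: starts 6:10pm at or after Kenji ends 9:30am → clear.
Kenji overlaps Felix.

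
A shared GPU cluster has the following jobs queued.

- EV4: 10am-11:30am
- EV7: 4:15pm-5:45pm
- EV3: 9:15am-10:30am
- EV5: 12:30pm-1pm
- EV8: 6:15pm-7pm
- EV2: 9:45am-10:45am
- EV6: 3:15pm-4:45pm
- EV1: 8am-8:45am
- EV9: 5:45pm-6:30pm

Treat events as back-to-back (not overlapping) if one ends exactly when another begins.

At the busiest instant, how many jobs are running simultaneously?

Sort all start/end points and keep a running count:
8am start EV1 → 1
8:45am end EV1 → 0
9:15am start EV3 → 1
9:45am start EV2 → 2
10am start EV4 → 3
10:30am end EV3 → 2
10:45am end EV2 → 1
11:30am end EV4 → 0
12:30pm start EV5 → 1
1pm end EV5 → 0
3:15pm start EV6 → 1
4:15pm start EV7 → 2
4:45pm end EV6 → 1
5:45pm end EV7 → 0
5:45pm start EV9 → 1
6:15pm start EV8 → 2
6:30pm end EV9 → 1
7pm end EV8 → 0
Peak is 3, at 10am (EV2, EV3, EV4).

3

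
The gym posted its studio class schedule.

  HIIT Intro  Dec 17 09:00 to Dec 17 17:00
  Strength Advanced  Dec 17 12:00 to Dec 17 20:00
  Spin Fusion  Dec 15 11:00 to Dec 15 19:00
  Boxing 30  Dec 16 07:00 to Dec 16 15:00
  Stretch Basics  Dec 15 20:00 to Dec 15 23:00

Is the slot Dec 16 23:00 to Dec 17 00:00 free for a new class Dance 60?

Yes — the slot is free

Spin Fusion: ends Dec 15 19:00 at or before Dance 60 starts Dec 16 23:00 → clear.
Stretch Basics: ends Dec 15 23:00 at or before Dance 60 starts Dec 16 23:00 → clear.
Boxing 30: ends Dec 16 15:00 at or before Dance 60 starts Dec 16 23:00 → clear.
HIIT Intro: starts Dec 17 09:00 at or after Dance 60 ends Dec 17 00:00 → clear.
Strength Advanced: starts Dec 17 12:00 at or after Dance 60 ends Dec 17 00:00 → clear.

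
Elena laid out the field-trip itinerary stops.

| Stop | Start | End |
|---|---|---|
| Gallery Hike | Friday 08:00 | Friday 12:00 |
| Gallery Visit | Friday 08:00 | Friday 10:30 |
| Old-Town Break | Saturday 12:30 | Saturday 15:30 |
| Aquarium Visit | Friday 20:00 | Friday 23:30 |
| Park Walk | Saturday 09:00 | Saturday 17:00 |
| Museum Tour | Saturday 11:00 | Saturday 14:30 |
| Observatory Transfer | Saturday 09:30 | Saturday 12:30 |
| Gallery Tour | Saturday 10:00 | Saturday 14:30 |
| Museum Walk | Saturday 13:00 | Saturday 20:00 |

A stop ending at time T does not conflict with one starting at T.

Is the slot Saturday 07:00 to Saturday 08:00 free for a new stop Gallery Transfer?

Yes — the slot is free

Gallery Hike: ends Friday 12:00 at or before Gallery Transfer starts Saturday 07:00 → clear.
Gallery Visit: ends Friday 10:30 at or before Gallery Transfer starts Saturday 07:00 → clear.
Aquarium Visit: ends Friday 23:30 at or before Gallery Transfer starts Saturday 07:00 → clear.
Park Walk: starts Saturday 09:00 at or after Gallery Transfer ends Saturday 08:00 → clear.
Observatory Transfer: starts Saturday 09:30 at or after Gallery Transfer ends Saturday 08:00 → clear.
Gallery Tour: starts Saturday 10:00 at or after Gallery Transfer ends Saturday 08:00 → clear.
Museum Tour: starts Saturday 11:00 at or after Gallery Transfer ends Saturday 08:00 → clear.
Old-Town Break: starts Saturday 12:30 at or after Gallery Transfer ends Saturday 08:00 → clear.
Museum Walk: starts Saturday 13:00 at or after Gallery Transfer ends Saturday 08:00 → clear.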